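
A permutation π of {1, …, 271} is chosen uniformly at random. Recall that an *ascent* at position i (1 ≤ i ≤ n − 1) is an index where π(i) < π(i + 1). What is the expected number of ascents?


Write X = Σ X_I over i = 1, …, 270, with X_I the indicator of one ascent.
There are 270 indicators.
For each fixed i, the pair (π(i), π(i+1)) is a uniformly random ordered pair of distinct values from {1, …, 271}; by symmetry P[π(i) < π(i+1)] = 1/2.
By linearity: E[X] = 270 · (1/2) = (271 − 1) · (1/2) = 135 ≈ 135.000000.

E[X] = 135 = 135.000000.


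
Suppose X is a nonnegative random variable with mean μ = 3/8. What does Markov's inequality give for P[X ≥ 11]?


μ = E[X] = 3/8, a = 11.
Markov: P[X ≥ 11] ≤ μ/a = (3/8)/11 = 3/88.
Numerically: ≈ 0.034091.
(Since a = 11 > μ = 0.375000, the bound 3/88 is < 1 and informative.)

P[X ≥ 11] ≤ 3/88 ≈ 0.034091.


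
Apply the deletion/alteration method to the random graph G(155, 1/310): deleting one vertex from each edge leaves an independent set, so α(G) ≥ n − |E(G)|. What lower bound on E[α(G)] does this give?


E[|E(G)|] = C(155, 2)·p = 11935 · (1/310) = 77/2.
E[α(G)] ≥ n − E[|E(G)|] = 155 − 77/2 = 233/2.
Numerically: ≈ 116.50000.
(This is only a lower bound; the true E[α(G)] may be larger.)

E[α(G)] ≥ 233/2 ≈ 116.50000.


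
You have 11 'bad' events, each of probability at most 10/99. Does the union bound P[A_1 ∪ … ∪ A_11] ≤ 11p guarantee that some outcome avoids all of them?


Union bound: P[∪_{i=1}^{11} A_i] ≤ Σ_i P[A_i] ≤ 11·p = 11·(10/99) = 10/9.
Numerically: 10/9 ≈ 1.1111.
Is 10/9 < 1? NO.
Since the bound 10/9 is ≥ 1, the union bound is uninformative here; it does NOT by itself certify existence.

11·p = 10/9 ≈ 1.1111; existence NOT certified by the union bound.


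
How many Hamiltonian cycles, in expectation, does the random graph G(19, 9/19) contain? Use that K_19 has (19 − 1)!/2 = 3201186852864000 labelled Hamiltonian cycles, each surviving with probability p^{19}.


K_19 has (19 − 1)!/2 = 3201186852864000 labelled Hamiltonian cycles.
For each such Hamiltonian cycle H, let X_H = 1 if all 19 edges of H are present in G. Then P[X_H = 1] = p^{19} = (9/19)^{19} = 1350851717672992089/1978419655660313589123979.
By linearity of expectation: E[X] = Σ_H E[X_H] = 3201186852864000 · p^{19} = 3201186852864000 · 1350851717672992089/1978419655660313589123979 = 4324328758783534194876278992896000/1978419655660313589123979.
Numerically: E[X] ≈ 2.186e+09.

E[X] = 3201186852864000 · (9/19)^{19} = 4324328758783534194876278992896000/1978419655660313589123979 ≈ 2.186e+09.


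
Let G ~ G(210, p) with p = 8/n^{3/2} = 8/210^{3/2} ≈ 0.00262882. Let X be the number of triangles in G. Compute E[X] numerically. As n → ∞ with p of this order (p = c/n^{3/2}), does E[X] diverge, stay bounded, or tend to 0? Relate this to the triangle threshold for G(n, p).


Number of potential triangles: C(210, 3) = 1521520.
Each occurs with probability p³ ≈ (0.00262882)³ ≈ 1.81669966e-08.
By linearity: E[X] = C(210, 3)·p³ ≈ 1521520 · 1.81669966e-08 ≈ 0.027641.
Since α = 3/2 > 1, p = c/n^{3/2} = o(1/n) is below the triangle threshold p ~ 1/n. Asymptotically E[X] ~ (c³/6)·n^{3(1−α)} = (8³/6)·n^{-1.5} → 0, so by Markov's inequality G has no triangles w.h.p.

E[X] ≈ 0.027641; in regime p = Θ(1/n^{3/2}) E[X] tends to 0 (below the triangle threshold p ~ 1/n).


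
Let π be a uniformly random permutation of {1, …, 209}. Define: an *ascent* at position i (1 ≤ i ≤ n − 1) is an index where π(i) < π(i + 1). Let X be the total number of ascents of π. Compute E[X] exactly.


Write X = Σ X_I over i = 1, …, 208, with X_I the indicator of one ascent.
There are 208 indicators.
For each fixed i, the pair (π(i), π(i+1)) is a uniformly random ordered pair of distinct values from {1, …, 209}; by symmetry P[π(i) < π(i+1)] = 1/2.
By linearity: E[X] = 208 · (1/2) = (209 − 1) · (1/2) = 104 ≈ 104.00000.

E[X] = 104 = 104.00000.


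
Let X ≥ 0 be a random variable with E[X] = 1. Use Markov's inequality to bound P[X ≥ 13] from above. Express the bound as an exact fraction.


μ = E[X] = 1, a = 13.
Markov: P[X ≥ 13] ≤ μ/a = (1)/13 = 1/13.
Numerically: ≈ 0.076923.
(Since a = 13 > μ = 1.000000, the bound 1/13 is < 1 and informative.)

P[X ≥ 13] ≤ 1/13 ≈ 0.076923.


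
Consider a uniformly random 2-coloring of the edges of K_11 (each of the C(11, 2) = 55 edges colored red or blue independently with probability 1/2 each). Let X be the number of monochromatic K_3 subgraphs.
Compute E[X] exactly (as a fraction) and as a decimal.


Let X = Σ_S X_S over the C(11, 3) = 165 subsets S of size 3, where X_S = 1 if the K_3 on S is monochromatic.
For a fixed S, the K_3 on S has C(3, 2) = 3 edges. P[all 3 edges red] = (1/2)^3, and likewise for blue, so P[monochromatic] = 2·(1/2)^3 = 2^{1 − 3} = 1/4.
Summing: E[X] = C(11, 3) · 2^{1 − 3} = 165 · 1/4 = 165/4.
Numerically: E[X] ≈ 41.2500.

E[X] = C(11,3)·2^(1−C(3,2)) = 165/4 ≈ 41.2500.


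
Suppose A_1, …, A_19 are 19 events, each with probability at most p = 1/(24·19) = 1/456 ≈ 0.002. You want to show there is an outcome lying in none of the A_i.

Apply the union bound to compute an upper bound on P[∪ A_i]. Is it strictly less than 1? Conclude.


Union bound: P[∪_{i=1}^{19} A_i] ≤ Σ_i P[A_i] ≤ 19·p = 19·(1/456) = 1/24.
Numerically: 1/24 ≈ 0.042.
Is 1/24 < 1? YES.
Since P[∪ A_i] ≤ 1/24 < 1, the complement has P[∩ A_i^c] ≥ 1 − 1/24 = 23/24 > 0, so some outcome avoids every A_i.

19·p = 1/24 ≈ 0.042; existence CERTIFIED by the union bound.


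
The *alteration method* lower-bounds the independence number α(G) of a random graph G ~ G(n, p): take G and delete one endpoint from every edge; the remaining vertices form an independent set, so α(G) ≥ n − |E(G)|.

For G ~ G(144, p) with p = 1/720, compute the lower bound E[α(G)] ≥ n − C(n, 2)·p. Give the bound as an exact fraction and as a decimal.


E[|E(G)|] = C(144, 2)·p = 10296 · (1/720) = 143/10.
E[α(G)] ≥ n − E[|E(G)|] = 144 − 143/10 = 1297/10.
Numerically: ≈ 129.7000.
(This is only a lower bound; the true E[α(G)] may be larger.)

E[α(G)] ≥ 1297/10 ≈ 129.7000.


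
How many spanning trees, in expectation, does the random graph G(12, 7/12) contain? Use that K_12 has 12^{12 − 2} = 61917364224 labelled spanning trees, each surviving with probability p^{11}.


K_12 has 12^{12 − 2} = 61917364224 labelled spanning trees.
For each such spanning tree H, let X_H = 1 if all 11 edges of H are present in G. Then P[X_H = 1] = p^{11} = (7/12)^{11} = 1977326743/743008370688.
Summing the indicators: E[X] = Σ_H E[X_H] = 61917364224 · p^{11} = 61917364224 · 1977326743/743008370688 = 1977326743/12.
Numerically: E[X] ≈ 1.64777e+08.

E[X] = 61917364224 · (7/12)^{11} = 1977326743/12 ≈ 1.64777e+08.


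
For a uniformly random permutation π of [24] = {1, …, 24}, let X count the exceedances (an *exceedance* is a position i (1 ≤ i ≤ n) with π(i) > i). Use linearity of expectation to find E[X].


Write X = Σ_{i=1}^{24} X_i, where X_i = 1_{π(i) > i}.
For each fixed i, π(i) is uniform over {1, …, 24} (marginal of a uniform permutation), so P[π(i) > i] = (n − i)/n. Summing: Σ_{i=1}^{24} (n − i)/n = (0 + 1 + … + 23)/24 = 24(24 − 1)/(2·24) = (24 − 1)/2.
Hence E[X] = Σ_{i=1}^{24} (24 − i)/24 = 23/2 ≈ 11.500.

E[X] = 23/2 = 11.500.


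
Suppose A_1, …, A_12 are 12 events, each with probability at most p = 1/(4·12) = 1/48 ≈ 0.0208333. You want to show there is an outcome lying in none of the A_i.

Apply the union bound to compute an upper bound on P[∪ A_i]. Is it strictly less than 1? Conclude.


Union bound: P[∪_{i=1}^{12} A_i] ≤ Σ_i P[A_i] ≤ 12·p = 12·(1/48) = 1/4.
Numerically: 1/4 ≈ 0.2500000.
Is 1/4 < 1? YES.
Since P[∪ A_i] ≤ 1/4 < 1, the complement has P[∩ A_i^c] ≥ 1 − 1/4 = 3/4 > 0, so some outcome avoids every A_i.

12·p = 1/4 ≈ 0.2500000; existence CERTIFIED by the union bound.


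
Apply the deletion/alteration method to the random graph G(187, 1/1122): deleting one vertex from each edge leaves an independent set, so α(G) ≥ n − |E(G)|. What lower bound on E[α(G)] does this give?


E[|E(G)|] = C(187, 2)·p = 17391 · (1/1122) = 31/2.
E[α(G)] ≥ n − E[|E(G)|] = 187 − 31/2 = 343/2.
Numerically: ≈ 171.500000.
(This is only a lower bound; the true E[α(G)] may be larger.)

E[α(G)] ≥ 343/2 ≈ 171.500000.


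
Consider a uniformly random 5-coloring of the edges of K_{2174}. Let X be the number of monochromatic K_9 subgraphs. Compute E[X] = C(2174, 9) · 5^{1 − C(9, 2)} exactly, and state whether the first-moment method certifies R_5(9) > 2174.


E[X] = C(2174, 9) · 5^{1 − 36} = 2940165687188920530702934 · 5^{−35} = 2940165687188920530702934/2910383045673370361328125.
As a reduced fraction: E[X] = 2940165687188920530702934/2910383045673370361328125 ≈ 1.0102332.
Is E[X] < 1? NO.
Since E[X] ≥ 1, the first-moment bound is inconclusive at n = 2174; it does NOT by itself certify R_5(9) > 2174.

E[X] = 2940165687188920530702934/2910383045673370361328125 ≈ 1.0102332; E[X] ≥ 1; first-moment method inconclusive here.


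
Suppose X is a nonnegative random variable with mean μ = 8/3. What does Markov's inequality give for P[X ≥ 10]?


μ = E[X] = 8/3, a = 10.
Markov: P[X ≥ 10] ≤ μ/a = (8/3)/10 = 4/15.
Numerically: ≈ 0.26667.
(Since a = 10 > μ = 2.66667, the bound 4/15 is < 1 and informative.)

P[X ≥ 10] ≤ 4/15 ≈ 0.26667.


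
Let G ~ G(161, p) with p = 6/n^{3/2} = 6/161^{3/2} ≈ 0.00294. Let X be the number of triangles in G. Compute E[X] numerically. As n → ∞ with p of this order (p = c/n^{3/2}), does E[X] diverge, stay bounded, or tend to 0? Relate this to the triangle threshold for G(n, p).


Number of potential triangles: C(161, 3) = 682640.
Each occurs with probability p³ ≈ (0.00294)³ ≈ 2.53360e-08.
By linearity: E[X] = C(161, 3)·p³ ≈ 682640 · 2.53360e-08 ≈ 0.017.
Since α = 3/2 > 1, p = c/n^{3/2} = o(1/n) is below the triangle threshold p ~ 1/n. Asymptotically E[X] ~ (c³/6)·n^{3(1−α)} = (6³/6)·n^{-1.5} → 0, so by Markov's inequality G has no triangles w.h.p.

E[X] ≈ 0.017; in regime p = Θ(1/n^{3/2}) E[X] tends to 0 (below the triangle threshold p ~ 1/n).


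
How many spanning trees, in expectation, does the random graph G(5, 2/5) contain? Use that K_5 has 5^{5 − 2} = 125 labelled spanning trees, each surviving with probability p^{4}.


K_5 has 5^{5 − 2} = 125 labelled spanning trees.
For each such spanning tree H, let X_H = 1 if all 4 edges of H are present in G. Then P[X_H = 1] = p^{4} = (2/5)^{4} = 16/625.
By linearity of expectation: E[X] = Σ_H E[X_H] = 125 · p^{4} = 125 · 16/625 = 16/5.
Numerically: E[X] ≈ 3.2.

E[X] = 125 · (2/5)^{4} = 16/5 ≈ 3.2.


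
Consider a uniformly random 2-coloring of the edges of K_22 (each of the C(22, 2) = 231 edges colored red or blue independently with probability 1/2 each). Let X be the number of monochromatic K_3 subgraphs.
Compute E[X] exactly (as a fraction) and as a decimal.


Let X = Σ_S X_S over the C(22, 3) = 1540 subsets S of size 3, where X_S = 1 if the K_3 on S is monochromatic.
For a fixed S, the K_3 on S has C(3, 2) = 3 edges. P[all 3 edges red] = (1/2)^3, and likewise for blue, so P[monochromatic] = 2·(1/2)^3 = 2^{1 − 3} = 1/4.
By linearity of expectation: E[X] = C(22, 3) · 2^{1 − 3} = 1540 · 1/4 = 385.
Numerically: E[X] ≈ 385.0000.

E[X] = C(22,3)·2^(1−C(3,2)) = 385 ≈ 385.0000.


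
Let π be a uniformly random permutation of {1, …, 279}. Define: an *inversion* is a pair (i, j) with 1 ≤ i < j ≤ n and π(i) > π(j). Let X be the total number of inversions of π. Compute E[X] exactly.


Write X = Σ X_I over the C(279, 2) = 38781 pairs i < j, with X_I the indicator of one inversion.
There are 38781 indicators.
For each fixed pair i < j, the values π(i) and π(j) are two distinct elements of {1, …, 279} in uniformly random order; by symmetry P[π(i) > π(j)] = 1/2.
By linearity: E[X] = 38781 · (1/2) = C(279, 2) · (1/2) = 38781/2 = 38781/2 ≈ 19390.500000.

E[X] = 38781/2 = 19390.500000.


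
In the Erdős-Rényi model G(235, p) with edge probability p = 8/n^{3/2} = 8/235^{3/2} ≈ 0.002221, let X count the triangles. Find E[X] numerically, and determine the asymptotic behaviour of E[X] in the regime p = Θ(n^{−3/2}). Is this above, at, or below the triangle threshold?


Number of potential triangles: C(235, 3) = 2135445.
Each occurs with probability p³ ≈ (0.002221)³ ≈ 1.095127e-08.
By linearity: E[X] = C(235, 3)·p³ ≈ 2135445 · 1.095127e-08 ≈ 0.0234.
Since α = 3/2 > 1, p = c/n^{3/2} = o(1/n) is below the triangle threshold p ~ 1/n. Asymptotically E[X] ~ (c³/6)·n^{3(1−α)} = (8³/6)·n^{-1.5} → 0, so by Markov's inequality G has no triangles w.h.p.

E[X] ≈ 0.0234; in regime p = Θ(1/n^{3/2}) E[X] tends to 0 (below the triangle threshold p ~ 1/n).


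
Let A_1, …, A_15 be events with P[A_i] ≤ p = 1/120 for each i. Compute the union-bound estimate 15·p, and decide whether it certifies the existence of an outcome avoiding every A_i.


Union bound: P[∪_{i=1}^{15} A_i] ≤ Σ_i P[A_i] ≤ 15·p = 15·(1/120) = 1/8.
Numerically: 1/8 ≈ 0.1250000.
Is 1/8 < 1? YES.
Since P[∪ A_i] ≤ 1/8 < 1, the complement has P[∩ A_i^c] ≥ 1 − 1/8 = 7/8 > 0, so some outcome avoids every A_i.

15·p = 1/8 ≈ 0.1250000; existence CERTIFIED by the union bound.


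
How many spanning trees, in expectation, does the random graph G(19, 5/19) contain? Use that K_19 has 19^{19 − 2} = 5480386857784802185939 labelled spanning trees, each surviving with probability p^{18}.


K_19 has 19^{19 − 2} = 5480386857784802185939 labelled spanning trees.
For each such spanning tree H, let X_H = 1 if all 18 edges of H are present in G. Then P[X_H = 1] = p^{18} = (5/19)^{18} = 3814697265625/104127350297911241532841.
By linearity of expectation: E[X] = Σ_H E[X_H] = 5480386857784802185939 · p^{18} = 5480386857784802185939 · 3814697265625/104127350297911241532841 = 3814697265625/19.
Numerically: E[X] ≈ 2.00774e+11.

E[X] = 5480386857784802185939 · (5/19)^{18} = 3814697265625/19 ≈ 2.00774e+11.


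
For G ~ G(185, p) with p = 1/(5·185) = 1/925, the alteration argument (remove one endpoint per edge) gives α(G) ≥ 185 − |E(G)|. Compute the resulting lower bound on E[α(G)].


E[|E(G)|] = C(185, 2)·p = 17020 · (1/925) = 92/5.
E[α(G)] ≥ n − E[|E(G)|] = 185 − 92/5 = 833/5.
Numerically: ≈ 166.6000.
(This is only a lower bound; the true E[α(G)] may be larger.)

E[α(G)] ≥ 833/5 ≈ 166.6000.


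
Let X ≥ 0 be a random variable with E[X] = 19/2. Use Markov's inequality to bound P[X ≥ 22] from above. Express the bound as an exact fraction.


μ = E[X] = 19/2, a = 22.
Markov: P[X ≥ 22] ≤ μ/a = (19/2)/22 = 19/44.
Numerically: ≈ 0.43182.
(Since a = 22 > μ = 9.50000, the bound 19/44 is < 1 and informative.)

P[X ≥ 22] ≤ 19/44 ≈ 0.43182.


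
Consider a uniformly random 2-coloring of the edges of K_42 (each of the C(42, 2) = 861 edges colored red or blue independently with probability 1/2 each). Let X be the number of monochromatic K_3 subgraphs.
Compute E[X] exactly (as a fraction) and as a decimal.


Let X = Σ_S X_S over the C(42, 3) = 11480 subsets S of size 3, where X_S = 1 if the K_3 on S is monochromatic.
For a fixed S, the K_3 on S has C(3, 2) = 3 edges. P[all 3 edges red] = (1/2)^3, and likewise for blue, so P[monochromatic] = 2·(1/2)^3 = 2^{1 − 3} = 1/4.
Summing: E[X] = C(42, 3) · 2^{1 − 3} = 11480 · 1/4 = 2870.
Numerically: E[X] ≈ 2870.000000.

E[X] = C(42,3)·2^(1−C(3,2)) = 2870 ≈ 2870.000000.


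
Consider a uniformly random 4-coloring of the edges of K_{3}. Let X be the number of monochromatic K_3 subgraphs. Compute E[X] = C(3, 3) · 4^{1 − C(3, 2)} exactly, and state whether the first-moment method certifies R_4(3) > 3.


E[X] = C(3, 3) · 4^{1 − 3} = 1 · 4^{−2} = 1/16.
As a reduced fraction: E[X] = 1/16 ≈ 0.06250.
Is E[X] < 1? YES.
Since E[X] < 1, there exists a 4-coloring of K_{3} with no monochromatic K_3; hence R_4(3) > 3.

E[X] = 1/16 ≈ 0.06250; E[X] < 1, so R_4(3) > 3.


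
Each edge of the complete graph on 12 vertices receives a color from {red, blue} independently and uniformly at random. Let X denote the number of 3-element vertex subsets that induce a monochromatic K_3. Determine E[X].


Let X = Σ_S X_S over the C(12, 3) = 220 subsets S of size 3, where X_S = 1 if the K_3 on S is monochromatic.
For a fixed S, the K_3 on S has C(3, 2) = 3 edges. P[all 3 edges red] = (1/2)^3, and likewise for blue, so P[monochromatic] = 2·(1/2)^3 = 2^{1 − 3} = 1/4.
By linearity of expectation: E[X] = C(12, 3) · 2^{1 − 3} = 220 · 1/4 = 55.
Numerically: E[X] ≈ 55.000.

E[X] = C(12,3)·2^(1−C(3,2)) = 55 ≈ 55.000.


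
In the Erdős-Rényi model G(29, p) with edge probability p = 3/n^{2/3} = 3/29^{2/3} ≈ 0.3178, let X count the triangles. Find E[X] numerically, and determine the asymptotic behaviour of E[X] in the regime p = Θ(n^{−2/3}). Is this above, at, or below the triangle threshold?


Number of potential triangles: C(29, 3) = 3654.
Each occurs with probability p³ ≈ (0.3178)³ ≈ 3.210464e-02.
By linearity: E[X] = C(29, 3)·p³ ≈ 3654 · 3.210464e-02 ≈ 117.3103.
Since α = 2/3 < 1, p = c/n^{2/3} ≫ 1/n is above the triangle threshold p ~ 1/n. Asymptotically E[X] ~ (c³/6)·n^{3(1−α)} = (3³/6)·n^{1} → ∞; triangles are abundant w.h.p.

E[X] ≈ 117.3103; in regime p = Θ(1/n^{2/3}) E[X] diverges (above the triangle threshold p ~ 1/n).


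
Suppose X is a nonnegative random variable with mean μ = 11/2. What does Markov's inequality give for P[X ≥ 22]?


μ = E[X] = 11/2, a = 22.
Markov: P[X ≥ 22] ≤ μ/a = (11/2)/22 = 1/4.
Numerically: ≈ 0.2500.
(Since a = 22 > μ = 5.5000, the bound 1/4 is < 1 and informative.)

P[X ≥ 22] ≤ 1/4 ≈ 0.2500.


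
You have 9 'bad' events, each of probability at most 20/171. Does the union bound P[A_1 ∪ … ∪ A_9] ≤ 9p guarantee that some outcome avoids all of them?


Union bound: P[∪_{i=1}^{9} A_i] ≤ Σ_i P[A_i] ≤ 9·p = 9·(20/171) = 20/19.
Numerically: 20/19 ≈ 1.0526316.
Is 20/19 < 1? NO.
Since the bound 20/19 is ≥ 1, the union bound is uninformative here; it does NOT by itself certify existence.

9·p = 20/19 ≈ 1.0526316; existence NOT certified by the union bound.


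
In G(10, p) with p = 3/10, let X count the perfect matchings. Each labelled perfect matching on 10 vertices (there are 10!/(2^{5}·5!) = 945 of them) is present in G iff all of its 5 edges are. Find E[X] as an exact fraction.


K_10 has 10!/(2^{5}·5!) = 945 labelled perfect matchings.
For each such perfect matching H, let X_H = 1 if all 5 edges of H are present in G. Then P[X_H = 1] = p^{5} = (3/10)^{5} = 243/100000.
By linearity: E[X] = Σ_H E[X_H] = 945 · p^{5} = 945 · 243/100000 = 45927/20000.
Numerically: E[X] ≈ 2.3.

E[X] = 945 · (3/10)^{5} = 45927/20000 ≈ 2.3.


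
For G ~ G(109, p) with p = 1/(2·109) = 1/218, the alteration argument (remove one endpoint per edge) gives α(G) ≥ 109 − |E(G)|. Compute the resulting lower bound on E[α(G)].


E[|E(G)|] = C(109, 2)·p = 5886 · (1/218) = 27.
E[α(G)] ≥ n − E[|E(G)|] = 109 − 27 = 82.
Numerically: ≈ 82.000.
(This is only a lower bound; the true E[α(G)] may be larger.)

E[α(G)] ≥ 82 ≈ 82.000.


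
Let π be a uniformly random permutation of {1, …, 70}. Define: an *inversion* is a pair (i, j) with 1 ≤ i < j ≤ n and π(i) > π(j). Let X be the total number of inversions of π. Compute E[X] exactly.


Write X = Σ X_I over the C(70, 2) = 2415 pairs i < j, with X_I the indicator of one inversion.
There are 2415 indicators.
For each fixed pair i < j, the values π(i) and π(j) are two distinct elements of {1, …, 70} in uniformly random order; by symmetry P[π(i) > π(j)] = 1/2.
By linearity: E[X] = 2415 · (1/2) = C(70, 2) · (1/2) = 2415/2 = 2415/2 ≈ 1207.50000.

E[X] = 2415/2 = 1207.50000.


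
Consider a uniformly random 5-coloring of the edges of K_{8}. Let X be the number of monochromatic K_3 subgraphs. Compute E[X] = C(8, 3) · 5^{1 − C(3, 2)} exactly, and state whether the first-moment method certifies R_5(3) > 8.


E[X] = C(8, 3) · 5^{1 − 3} = 56 · 5^{−2} = 56/25.
As a reduced fraction: E[X] = 56/25 ≈ 2.240000.
Is E[X] < 1? NO.
Since E[X] ≥ 1, the first-moment bound is inconclusive at n = 8; it does NOT by itself certify R_5(3) > 8.

E[X] = 56/25 ≈ 2.240000; E[X] ≥ 1; first-moment method inconclusive here.


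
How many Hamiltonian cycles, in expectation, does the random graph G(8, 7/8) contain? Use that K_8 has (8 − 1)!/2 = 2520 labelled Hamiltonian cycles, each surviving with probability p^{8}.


K_8 has (8 − 1)!/2 = 2520 labelled Hamiltonian cycles.
For each such Hamiltonian cycle H, let X_H = 1 if all 8 edges of H are present in G. Then P[X_H = 1] = p^{8} = (7/8)^{8} = 5764801/16777216.
By linearity: E[X] = Σ_H E[X_H] = 2520 · p^{8} = 2520 · 5764801/16777216 = 1815912315/2097152.
Numerically: E[X] ≈ 865.9.

E[X] = 2520 · (7/8)^{8} = 1815912315/2097152 ≈ 865.9.


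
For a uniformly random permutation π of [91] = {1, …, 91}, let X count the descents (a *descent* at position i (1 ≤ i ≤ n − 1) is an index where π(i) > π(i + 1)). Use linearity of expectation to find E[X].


Write X = Σ X_I over i = 1, …, 90, with X_I the indicator of one descent.
There are 90 indicators.
For each fixed i, the pair (π(i), π(i+1)) is a uniformly random ordered pair of distinct values from {1, …, 91}; by symmetry P[π(i) > π(i+1)] = 1/2.
By linearity: E[X] = 90 · (1/2) = (91 − 1) · (1/2) = 45 ≈ 45.0000.

E[X] = 45 = 45.0000.


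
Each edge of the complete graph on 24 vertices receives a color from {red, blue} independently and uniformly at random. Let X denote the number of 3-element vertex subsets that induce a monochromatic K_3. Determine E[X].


Let X = Σ_S X_S over the C(24, 3) = 2024 subsets S of size 3, where X_S = 1 if the K_3 on S is monochromatic.
For a fixed S, the K_3 on S has C(3, 2) = 3 edges. P[all 3 edges red] = (1/2)^3, and likewise for blue, so P[monochromatic] = 2·(1/2)^3 = 2^{1 − 3} = 1/4.
By linearity: E[X] = C(24, 3) · 2^{1 − 3} = 2024 · 1/4 = 506.
Numerically: E[X] ≈ 506.0000.

E[X] = C(24,3)·2^(1−C(3,2)) = 506 ≈ 506.0000.


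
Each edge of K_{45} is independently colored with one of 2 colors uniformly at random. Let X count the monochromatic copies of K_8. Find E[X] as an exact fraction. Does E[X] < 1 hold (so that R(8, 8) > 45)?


E[X] = C(45, 8) · 2^{1 − 28} = 215553195 · 2^{−27} = 215553195/134217728.
As a reduced fraction: E[X] = 215553195/134217728 ≈ 1.6059965.
Is E[X] < 1? NO.
Since E[X] ≥ 1, the first-moment bound is inconclusive at n = 45; it does NOT by itself certify R(8, 8) > 45.

E[X] = 215553195/134217728 ≈ 1.6059965; E[X] ≥ 1; first-moment method inconclusive here.


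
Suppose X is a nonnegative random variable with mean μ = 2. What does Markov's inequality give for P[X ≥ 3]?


μ = E[X] = 2, a = 3.
Markov: P[X ≥ 3] ≤ μ/a = (2)/3 = 2/3.
Numerically: ≈ 0.667.
(Since a = 3 > μ = 2.000, the bound 2/3 is < 1 and informative.)

P[X ≥ 3] ≤ 2/3 ≈ 0.667.


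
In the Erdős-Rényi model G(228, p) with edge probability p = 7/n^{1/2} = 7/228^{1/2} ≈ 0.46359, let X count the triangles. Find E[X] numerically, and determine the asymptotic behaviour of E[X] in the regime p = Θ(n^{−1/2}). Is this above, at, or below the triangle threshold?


Number of potential triangles: C(228, 3) = 1949476.
Each occurs with probability p³ ≈ (0.46359)³ ≈ 9.9630394e-02.
By linearity: E[X] = C(228, 3)·p³ ≈ 1949476 · 9.9630394e-02 ≈ 194227.06276.
Since α = 1/2 < 1, p = c/n^{1/2} ≫ 1/n is above the triangle threshold p ~ 1/n. Asymptotically E[X] ~ (c³/6)·n^{3(1−α)} = (7³/6)·n^{1.5} → ∞; triangles are abundant w.h.p.

E[X] ≈ 194227.06276; in regime p = Θ(1/n^{1/2}) E[X] diverges (above the triangle threshold p ~ 1/n).


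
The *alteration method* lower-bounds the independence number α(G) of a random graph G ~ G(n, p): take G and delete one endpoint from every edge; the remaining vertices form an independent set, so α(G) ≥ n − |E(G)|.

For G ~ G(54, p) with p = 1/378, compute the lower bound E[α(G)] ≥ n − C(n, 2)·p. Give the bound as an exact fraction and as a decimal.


E[|E(G)|] = C(54, 2)·p = 1431 · (1/378) = 53/14.
E[α(G)] ≥ n − E[|E(G)|] = 54 − 53/14 = 703/14.
Numerically: ≈ 50.214.
(This is only a lower bound; the true E[α(G)] may be larger.)

E[α(G)] ≥ 703/14 ≈ 50.214.


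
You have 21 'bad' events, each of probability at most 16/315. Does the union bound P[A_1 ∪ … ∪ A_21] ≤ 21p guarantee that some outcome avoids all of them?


Union bound: P[∪_{i=1}^{21} A_i] ≤ Σ_i P[A_i] ≤ 21·p = 21·(16/315) = 16/15.
Numerically: 16/15 ≈ 1.0667.
Is 16/15 < 1? NO.
Since the bound 16/15 is ≥ 1, the union bound is uninformative here; it does NOT by itself certify existence.

21·p = 16/15 ≈ 1.0667; existence NOT certified by the union bound.


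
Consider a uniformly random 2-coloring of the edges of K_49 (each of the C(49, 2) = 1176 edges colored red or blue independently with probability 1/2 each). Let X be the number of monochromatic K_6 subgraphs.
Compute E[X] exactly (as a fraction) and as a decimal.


Let X = Σ_S X_S over the C(49, 6) = 13983816 subsets S of size 6, where X_S = 1 if the K_6 on S is monochromatic.
For a fixed S, the K_6 on S has C(6, 2) = 15 edges. P[all 15 edges red] = (1/2)^15, and likewise for blue, so P[monochromatic] = 2·(1/2)^15 = 2^{1 − 15} = 1/16384.
By linearity: E[X] = C(49, 6) · 2^{1 − 15} = 13983816 · 1/16384 = 1747977/2048.
Numerically: E[X] ≈ 853.50439.

E[X] = C(49,6)·2^(1−C(6,2)) = 1747977/2048 ≈ 853.50439.


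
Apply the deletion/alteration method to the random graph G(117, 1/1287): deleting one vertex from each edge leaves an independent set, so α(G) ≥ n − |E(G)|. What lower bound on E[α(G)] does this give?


E[|E(G)|] = C(117, 2)·p = 6786 · (1/1287) = 58/11.
E[α(G)] ≥ n − E[|E(G)|] = 117 − 58/11 = 1229/11.
Numerically: ≈ 111.72727.
(This is only a lower bound; the true E[α(G)] may be larger.)

E[α(G)] ≥ 1229/11 ≈ 111.72727.


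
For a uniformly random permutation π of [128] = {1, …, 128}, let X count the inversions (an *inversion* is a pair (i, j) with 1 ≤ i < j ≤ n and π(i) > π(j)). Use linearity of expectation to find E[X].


Write X = Σ X_I over the C(128, 2) = 8128 pairs i < j, with X_I the indicator of one inversion.
There are 8128 indicators.
For each fixed pair i < j, the values π(i) and π(j) are two distinct elements of {1, …, 128} in uniformly random order; by symmetry P[π(i) > π(j)] = 1/2.
By linearity: E[X] = 8128 · (1/2) = C(128, 2) · (1/2) = 8128/2 = 4064 ≈ 4064.0000.

E[X] = 4064 = 4064.0000.


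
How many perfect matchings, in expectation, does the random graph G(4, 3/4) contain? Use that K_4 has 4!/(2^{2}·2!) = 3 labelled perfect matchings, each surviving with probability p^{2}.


K_4 has 4!/(2^{2}·2!) = 3 labelled perfect matchings.
For each such perfect matching H, let X_H = 1 if all 2 edges of H are present in G. Then P[X_H = 1] = p^{2} = (3/4)^{2} = 9/16.
By linearity: E[X] = Σ_H E[X_H] = 3 · p^{2} = 3 · 9/16 = 27/16.
Numerically: E[X] ≈ 1.69.

E[X] = 3 · (3/4)^{2} = 27/16 ≈ 1.69.


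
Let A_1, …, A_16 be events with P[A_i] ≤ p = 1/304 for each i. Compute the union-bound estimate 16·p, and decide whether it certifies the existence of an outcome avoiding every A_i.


Union bound: P[∪_{i=1}^{16} A_i] ≤ Σ_i P[A_i] ≤ 16·p = 16·(1/304) = 1/19.
Numerically: 1/19 ≈ 0.0526.
Is 1/19 < 1? YES.
Since P[∪ A_i] ≤ 1/19 < 1, the complement has P[∩ A_i^c] ≥ 1 − 1/19 = 18/19 > 0, so some outcome avoids every A_i.

16·p = 1/19 ≈ 0.0526; existence CERTIFIED by the union bound.


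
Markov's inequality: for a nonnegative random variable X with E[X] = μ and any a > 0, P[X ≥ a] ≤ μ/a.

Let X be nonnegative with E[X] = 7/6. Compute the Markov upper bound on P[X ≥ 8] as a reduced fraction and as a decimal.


μ = E[X] = 7/6, a = 8.
Markov: P[X ≥ 8] ≤ μ/a = (7/6)/8 = 7/48.
Numerically: ≈ 0.14583.
(Since a = 8 > μ = 1.16667, the bound 7/48 is < 1 and informative.)

P[X ≥ 8] ≤ 7/48 ≈ 0.14583.


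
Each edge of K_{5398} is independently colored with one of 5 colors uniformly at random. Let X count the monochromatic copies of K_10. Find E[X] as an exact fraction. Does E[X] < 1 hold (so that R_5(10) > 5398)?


E[X] = C(5398, 10) · 5^{1 − 45} = 5740413564134635387185954535766 · 5^{−44} = 5740413564134635387185954535766/5684341886080801486968994140625.
As a reduced fraction: E[X] = 5740413564134635387185954535766/5684341886080801486968994140625 ≈ 1.0099.
Is E[X] < 1? NO.
Since E[X] ≥ 1, the first-moment bound is inconclusive at n = 5398; it does NOT by itself certify R_5(10) > 5398.

E[X] = 5740413564134635387185954535766/5684341886080801486968994140625 ≈ 1.0099; E[X] ≥ 1; first-moment method inconclusive here.


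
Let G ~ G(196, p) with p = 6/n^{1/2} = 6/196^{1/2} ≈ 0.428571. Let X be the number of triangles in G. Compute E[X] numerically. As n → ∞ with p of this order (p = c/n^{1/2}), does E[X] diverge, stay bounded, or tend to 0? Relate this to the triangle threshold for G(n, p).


Number of potential triangles: C(196, 3) = 1235780.
Each occurs with probability p³ ≈ (0.428571)³ ≈ 7.87172012e-02.
By linearity: E[X] = C(196, 3)·p³ ≈ 1235780 · 7.87172012e-02 ≈ 97277.142857.
Since α = 1/2 < 1, p = c/n^{1/2} ≫ 1/n is above the triangle threshold p ~ 1/n. Asymptotically E[X] ~ (c³/6)·n^{3(1−α)} = (6³/6)·n^{1.5} → ∞; triangles are abundant w.h.p.

E[X] ≈ 97277.142857; in regime p = Θ(1/n^{1/2}) E[X] diverges (above the triangle threshold p ~ 1/n).


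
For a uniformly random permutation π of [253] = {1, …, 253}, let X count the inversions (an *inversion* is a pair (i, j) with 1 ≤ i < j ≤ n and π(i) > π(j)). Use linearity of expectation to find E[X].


Write X = Σ X_I over the C(253, 2) = 31878 pairs i < j, with X_I the indicator of one inversion.
There are 31878 indicators.
For each fixed pair i < j, the values π(i) and π(j) are two distinct elements of {1, …, 253} in uniformly random order; by symmetry P[π(i) > π(j)] = 1/2.
By linearity: E[X] = 31878 · (1/2) = C(253, 2) · (1/2) = 31878/2 = 15939 ≈ 15939.000000.

E[X] = 15939 = 15939.000000.


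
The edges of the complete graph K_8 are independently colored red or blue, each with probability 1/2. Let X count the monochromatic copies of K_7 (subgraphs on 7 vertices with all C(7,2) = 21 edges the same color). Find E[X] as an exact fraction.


Let X = Σ_S X_S over the C(8, 7) = 8 subsets S of size 7, where X_S = 1 if the K_7 on S is monochromatic.
For a fixed S, the K_7 on S has C(7, 2) = 21 edges. P[all 21 edges red] = (1/2)^21, and likewise for blue, so P[monochromatic] = 2·(1/2)^21 = 2^{1 − 21} = 1/1048576.
By linearity: E[X] = C(8, 7) · 2^{1 − 21} = 8 · 1/1048576 = 1/131072.
Numerically: E[X] ≈ 0.000008.

E[X] = C(8,7)·2^(1−C(7,2)) = 1/131072 ≈ 0.000008.


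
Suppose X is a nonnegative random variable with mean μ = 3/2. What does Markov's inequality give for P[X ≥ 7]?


μ = E[X] = 3/2, a = 7.
Markov: P[X ≥ 7] ≤ μ/a = (3/2)/7 = 3/14.
Numerically: ≈ 0.214.
(Since a = 7 > μ = 1.500, the bound 3/14 is < 1 and informative.)

P[X ≥ 7] ≤ 3/14 ≈ 0.214.


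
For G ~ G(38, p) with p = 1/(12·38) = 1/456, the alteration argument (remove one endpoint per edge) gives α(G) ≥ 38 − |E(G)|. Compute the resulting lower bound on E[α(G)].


E[|E(G)|] = C(38, 2)·p = 703 · (1/456) = 37/24.
E[α(G)] ≥ n − E[|E(G)|] = 38 − 37/24 = 875/24.
Numerically: ≈ 36.45833.
(This is only a lower bound; the true E[α(G)] may be larger.)

E[α(G)] ≥ 875/24 ≈ 36.45833.


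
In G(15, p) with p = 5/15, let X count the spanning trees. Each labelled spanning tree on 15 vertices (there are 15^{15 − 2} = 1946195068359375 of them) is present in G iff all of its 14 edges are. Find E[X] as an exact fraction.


K_15 has 15^{15 − 2} = 1946195068359375 labelled spanning trees.
For each such spanning tree H, let X_H = 1 if all 14 edges of H are present in G. Then P[X_H = 1] = p^{14} = (1/3)^{14} = 1/4782969.
By linearity: E[X] = Σ_H E[X_H] = 1946195068359375 · p^{14} = 1946195068359375 · 1/4782969 = 1220703125/3.
Numerically: E[X] ≈ 4.069e+08.

E[X] = 1946195068359375 · (1/3)^{14} = 1220703125/3 ≈ 4.069e+08.


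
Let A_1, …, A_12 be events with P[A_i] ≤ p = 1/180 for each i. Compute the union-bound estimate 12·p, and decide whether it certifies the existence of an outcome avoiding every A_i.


Union bound: P[∪_{i=1}^{12} A_i] ≤ Σ_i P[A_i] ≤ 12·p = 12·(1/180) = 1/15.
Numerically: 1/15 ≈ 0.067.
Is 1/15 < 1? YES.
Since P[∪ A_i] ≤ 1/15 < 1, the complement has P[∩ A_i^c] ≥ 1 − 1/15 = 14/15 > 0, so some outcome avoids every A_i.

12·p = 1/15 ≈ 0.067; existence CERTIFIED by the union bound.


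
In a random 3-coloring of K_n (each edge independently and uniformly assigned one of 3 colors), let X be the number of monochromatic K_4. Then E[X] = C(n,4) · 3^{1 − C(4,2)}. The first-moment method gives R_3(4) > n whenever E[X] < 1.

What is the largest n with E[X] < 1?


We need C(n, 4) · 3^{1 − 6} < 1, i.e. C(n, 4) < 3^{6 − 1} = 243.
Check values of n near the boundary:
  n = 6: C(6, 4) = 15; 15 < 243? YES
  n = 7: C(7, 4) = 35; 35 < 243? YES
  n = 8: C(8, 4) = 70; 70 < 243? YES
  n = 9: C(9, 4) = 126; 126 < 243? YES
  n = 10: C(10, 4) = 210; 210 < 243? YES
  n = 11: C(11, 4) = 330; 330 < 243? NO
  n = 12: C(12, 4) = 495; 495 < 243? NO
The largest n with C(n, 4) < 243 is n = 10 (where E[X] = 70/81 ≈ 0.864). Hence R_3(4) > 10, i.e. R_3(4) ≥ 11.

Largest n = 10; hence R_3(4) > 10.


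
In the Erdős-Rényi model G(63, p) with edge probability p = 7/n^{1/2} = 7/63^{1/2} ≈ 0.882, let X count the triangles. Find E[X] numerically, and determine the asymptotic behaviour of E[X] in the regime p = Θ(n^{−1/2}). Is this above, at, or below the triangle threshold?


Number of potential triangles: C(63, 3) = 39711.
Each occurs with probability p³ ≈ (0.882)³ ≈ 6.85936e-01.
By linearity: E[X] = C(63, 3)·p³ ≈ 39711 · 6.85936e-01 ≈ 27239.186.
Since α = 1/2 < 1, p = c/n^{1/2} ≫ 1/n is above the triangle threshold p ~ 1/n. Asymptotically E[X] ~ (c³/6)·n^{3(1−α)} = (7³/6)·n^{1.5} → ∞; triangles are abundant w.h.p.

E[X] ≈ 27239.186; in regime p = Θ(1/n^{1/2}) E[X] diverges (above the triangle threshold p ~ 1/n).


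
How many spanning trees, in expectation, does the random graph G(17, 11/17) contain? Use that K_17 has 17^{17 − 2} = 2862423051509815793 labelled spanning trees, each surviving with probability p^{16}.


K_17 has 17^{17 − 2} = 2862423051509815793 labelled spanning trees.
For each such spanning tree H, let X_H = 1 if all 16 edges of H are present in G. Then P[X_H = 1] = p^{16} = (11/17)^{16} = 45949729863572161/48661191875666868481.
By linearity: E[X] = Σ_H E[X_H] = 2862423051509815793 · p^{16} = 2862423051509815793 · 45949729863572161/48661191875666868481 = 45949729863572161/17.
Numerically: E[X] ≈ 2.70293e+15.

E[X] = 2862423051509815793 · (11/17)^{16} = 45949729863572161/17 ≈ 2.70293e+15.


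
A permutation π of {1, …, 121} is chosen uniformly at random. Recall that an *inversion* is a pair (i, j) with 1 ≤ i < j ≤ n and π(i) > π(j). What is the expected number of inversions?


Write X = Σ X_I over the C(121, 2) = 7260 pairs i < j, with X_I the indicator of one inversion.
There are 7260 indicators.
For each fixed pair i < j, the values π(i) and π(j) are two distinct elements of {1, …, 121} in uniformly random order; by symmetry P[π(i) > π(j)] = 1/2.
By linearity: E[X] = 7260 · (1/2) = C(121, 2) · (1/2) = 7260/2 = 3630 ≈ 3630.0000.

E[X] = 3630 = 3630.0000.


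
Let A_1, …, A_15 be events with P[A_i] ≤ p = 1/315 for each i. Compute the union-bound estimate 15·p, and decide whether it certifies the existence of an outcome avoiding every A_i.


Union bound: P[∪_{i=1}^{15} A_i] ≤ Σ_i P[A_i] ≤ 15·p = 15·(1/315) = 1/21.
Numerically: 1/21 ≈ 0.0476190.
Is 1/21 < 1? YES.
Since P[∪ A_i] ≤ 1/21 < 1, the complement has P[∩ A_i^c] ≥ 1 − 1/21 = 20/21 > 0, so some outcome avoids every A_i.

15·p = 1/21 ≈ 0.0476190; existence CERTIFIED by the union bound.


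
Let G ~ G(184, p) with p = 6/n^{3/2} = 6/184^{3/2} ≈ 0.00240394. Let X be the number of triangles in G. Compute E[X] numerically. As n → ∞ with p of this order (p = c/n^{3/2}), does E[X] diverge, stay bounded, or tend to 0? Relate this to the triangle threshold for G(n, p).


Number of potential triangles: C(184, 3) = 1021384.
Each occurs with probability p³ ≈ (0.00240394)³ ≈ 1.38922806e-08.
By linearity: E[X] = C(184, 3)·p³ ≈ 1021384 · 1.38922806e-08 ≈ 0.014189.
Since α = 3/2 > 1, p = c/n^{3/2} = o(1/n) is below the triangle threshold p ~ 1/n. Asymptotically E[X] ~ (c³/6)·n^{3(1−α)} = (6³/6)·n^{-1.5} → 0, so by Markov's inequality G has no triangles w.h.p.

E[X] ≈ 0.014189; in regime p = Θ(1/n^{3/2}) E[X] tends to 0 (below the triangle threshold p ~ 1/n).


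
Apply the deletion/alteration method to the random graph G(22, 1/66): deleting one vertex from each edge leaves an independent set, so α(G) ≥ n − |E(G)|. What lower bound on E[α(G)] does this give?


E[|E(G)|] = C(22, 2)·p = 231 · (1/66) = 7/2.
E[α(G)] ≥ n − E[|E(G)|] = 22 − 7/2 = 37/2.
Numerically: ≈ 18.50000.
(This is only a lower bound; the true E[α(G)] may be larger.)

E[α(G)] ≥ 37/2 ≈ 18.50000.


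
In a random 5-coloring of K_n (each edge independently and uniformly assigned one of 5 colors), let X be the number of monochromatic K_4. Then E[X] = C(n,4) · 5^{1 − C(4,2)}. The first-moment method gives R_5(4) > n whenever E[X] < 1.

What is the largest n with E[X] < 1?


We need C(n, 4) · 5^{1 − 6} < 1, i.e. C(n, 4) < 5^{6 − 1} = 3125.
Check values of n near the boundary:
  n = 16: C(16, 4) = 1820; 1820 < 3125? YES
  n = 17: C(17, 4) = 2380; 2380 < 3125? YES
  n = 18: C(18, 4) = 3060; 3060 < 3125? YES
  n = 19: C(19, 4) = 3876; 3876 < 3125? NO
The largest n with C(n, 4) < 3125 is n = 18 (where E[X] = 612/625 ≈ 0.979200). Hence R_5(4) > 18, i.e. R_5(4) ≥ 19.

Largest n = 18; hence R_5(4) > 18.


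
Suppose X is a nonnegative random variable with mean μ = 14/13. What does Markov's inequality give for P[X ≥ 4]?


μ = E[X] = 14/13, a = 4.
Markov: P[X ≥ 4] ≤ μ/a = (14/13)/4 = 7/26.
Numerically: ≈ 0.269231.
(Since a = 4 > μ = 1.076923, the bound 7/26 is < 1 and informative.)

P[X ≥ 4] ≤ 7/26 ≈ 0.269231.


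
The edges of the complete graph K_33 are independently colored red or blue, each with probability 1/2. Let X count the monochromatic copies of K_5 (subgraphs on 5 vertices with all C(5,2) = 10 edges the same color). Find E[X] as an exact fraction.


Let X = Σ_S X_S over the C(33, 5) = 237336 subsets S of size 5, where X_S = 1 if the K_5 on S is monochromatic.
For a fixed S, the K_5 on S has C(5, 2) = 10 edges. P[all 10 edges red] = (1/2)^10, and likewise for blue, so P[monochromatic] = 2·(1/2)^10 = 2^{1 − 10} = 1/512.
Summing: E[X] = C(33, 5) · 2^{1 − 10} = 237336 · 1/512 = 29667/64.
Numerically: E[X] ≈ 463.547.

E[X] = C(33,5)·2^(1−C(5,2)) = 29667/64 ≈ 463.547.


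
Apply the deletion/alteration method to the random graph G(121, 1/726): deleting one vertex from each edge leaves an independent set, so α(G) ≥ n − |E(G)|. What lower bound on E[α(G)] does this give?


E[|E(G)|] = C(121, 2)·p = 7260 · (1/726) = 10.
E[α(G)] ≥ n − E[|E(G)|] = 121 − 10 = 111.
Numerically: ≈ 111.000.
(This is only a lower bound; the true E[α(G)] may be larger.)

E[α(G)] ≥ 111 ≈ 111.000.


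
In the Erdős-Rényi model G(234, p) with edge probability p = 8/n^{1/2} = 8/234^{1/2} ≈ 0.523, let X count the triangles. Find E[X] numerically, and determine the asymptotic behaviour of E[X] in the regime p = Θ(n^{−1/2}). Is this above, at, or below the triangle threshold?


Number of potential triangles: C(234, 3) = 2108184.
Each occurs with probability p³ ≈ (0.523)³ ≈ 1.43036e-01.
By linearity: E[X] = C(234, 3)·p³ ≈ 2108184 · 1.43036e-01 ≈ 301546.775.
Since α = 1/2 < 1, p = c/n^{1/2} ≫ 1/n is above the triangle threshold p ~ 1/n. Asymptotically E[X] ~ (c³/6)·n^{3(1−α)} = (8³/6)·n^{1.5} → ∞; triangles are abundant w.h.p.

E[X] ≈ 301546.775; in regime p = Θ(1/n^{1/2}) E[X] diverges (above the triangle threshold p ~ 1/n).
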